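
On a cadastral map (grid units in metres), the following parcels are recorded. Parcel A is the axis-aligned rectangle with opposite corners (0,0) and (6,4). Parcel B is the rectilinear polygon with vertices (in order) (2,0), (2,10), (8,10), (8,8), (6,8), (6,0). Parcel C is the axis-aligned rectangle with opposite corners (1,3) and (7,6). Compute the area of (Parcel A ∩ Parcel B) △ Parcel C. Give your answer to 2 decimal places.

|Parcel A ∩ Parcel B| = 16.
|(Parcel A ∩ Parcel B) ∩ Parcel C| = 4.
|(Parcel A ∩ Parcel B) △ Parcel C| = 16 + 18 − 8 = 26.00.

26.00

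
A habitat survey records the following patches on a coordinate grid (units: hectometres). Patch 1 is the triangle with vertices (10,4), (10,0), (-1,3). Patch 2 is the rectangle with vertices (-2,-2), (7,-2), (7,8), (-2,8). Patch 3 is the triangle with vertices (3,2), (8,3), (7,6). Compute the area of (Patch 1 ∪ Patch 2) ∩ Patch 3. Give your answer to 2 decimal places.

The region (Patch 1 ∪ Patch 2) ∩ Patch 3 is the polygon with vertices (7,3.727), (7.735,3.794), (8,3), (3,2), (7,6).
By the shoelace formula its area is 7.16.

7.16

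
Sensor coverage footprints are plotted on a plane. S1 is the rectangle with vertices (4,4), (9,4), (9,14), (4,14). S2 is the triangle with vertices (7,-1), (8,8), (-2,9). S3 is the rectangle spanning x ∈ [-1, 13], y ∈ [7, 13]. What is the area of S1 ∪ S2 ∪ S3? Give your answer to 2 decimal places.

By inclusion–exclusion:
Individual areas: |S1| = 50, |S2| = 45.5, |S3| = 84.
|S1∩S2| = 15.9111.
|S1∩S3|: x∈[4,9], y∈[7,13] → 5·6 = 30.
|S2∩S3| = 12.6389.
|S1∩S2∩S3| = 4.7444.
|S1 ∪ S2 ∪ S3| = 179.5 − 58.55 + 4.7444 = 125.69.

125.69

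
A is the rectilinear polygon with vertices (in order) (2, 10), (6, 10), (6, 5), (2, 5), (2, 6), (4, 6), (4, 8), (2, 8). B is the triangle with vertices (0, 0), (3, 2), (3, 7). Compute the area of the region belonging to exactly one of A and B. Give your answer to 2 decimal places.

|A| = 16, |B| = 7.5, |A∩B| = 0.6429.
|A △ B| = |A| + |B| − 2·|A∩B| = 16 + 7.5 − 1.2857 = 22.21.

22.21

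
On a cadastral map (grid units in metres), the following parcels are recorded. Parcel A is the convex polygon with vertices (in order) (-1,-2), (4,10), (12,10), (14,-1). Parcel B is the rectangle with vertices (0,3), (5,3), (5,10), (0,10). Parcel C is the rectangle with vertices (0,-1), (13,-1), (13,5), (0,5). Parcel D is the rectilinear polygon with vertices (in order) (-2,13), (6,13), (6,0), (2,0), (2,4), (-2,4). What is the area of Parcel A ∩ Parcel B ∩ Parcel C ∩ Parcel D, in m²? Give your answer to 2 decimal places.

The intersection is the polygon with vertices (2,3), (2,4), (1.5,4), (1.917,5), (5,5), (5,3).
By the shoelace formula its area is 6.29.

6.29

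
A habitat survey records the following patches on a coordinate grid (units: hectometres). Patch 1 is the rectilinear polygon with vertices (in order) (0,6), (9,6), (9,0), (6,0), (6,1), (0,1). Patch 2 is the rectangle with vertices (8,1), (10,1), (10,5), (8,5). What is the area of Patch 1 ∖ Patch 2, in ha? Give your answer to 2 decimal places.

|Patch 1| = 48, |Patch 1∩Patch 2| = 4.
|Patch 1 ∖ Patch 2| = |Patch 1| − |Patch 1∩Patch 2| = 48 − 4 = 44.00.

44.00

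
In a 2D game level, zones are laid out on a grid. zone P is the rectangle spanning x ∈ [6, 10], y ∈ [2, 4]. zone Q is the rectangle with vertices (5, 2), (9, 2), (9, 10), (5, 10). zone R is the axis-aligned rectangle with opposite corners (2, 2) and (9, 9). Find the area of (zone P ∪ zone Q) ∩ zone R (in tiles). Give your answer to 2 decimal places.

The region (zone P ∪ zone Q) ∩ zone R is the polygon with vertices (6,2), (5,2), (5,9), (9,9), (9,4), (9,2).
By the shoelace formula its area is 28.00.

28.00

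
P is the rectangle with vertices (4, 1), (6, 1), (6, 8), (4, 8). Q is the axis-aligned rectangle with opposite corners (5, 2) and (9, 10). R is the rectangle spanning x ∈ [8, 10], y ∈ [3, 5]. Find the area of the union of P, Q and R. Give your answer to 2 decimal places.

By inclusion–exclusion:
Individual areas: |P| = 14, |Q| = 32, |R| = 4.
|P∩Q|: x∈[5,6], y∈[2,8] → 1·6 = 6.
|P∩R| = 0 (no overlap).
|Q∩R|: x∈[8,9], y∈[3,5] → 1·2 = 2.
|P∩Q∩R| = 0.
|P ∪ Q ∪ R| = 50 − 8 + 0 = 42.00.

42.00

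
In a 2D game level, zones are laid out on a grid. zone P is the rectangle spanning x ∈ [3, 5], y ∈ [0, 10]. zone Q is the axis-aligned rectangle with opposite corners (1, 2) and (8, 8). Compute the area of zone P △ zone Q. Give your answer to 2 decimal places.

38.00

|zone P∩zone Q|: x∈[3,5], y∈[2,8] → 2·6 = 12.
|zone P △ zone Q| = |zone P| + |zone Q| − 2·|zone P∩zone Q| = 20 + 42 − 24 = 38.00.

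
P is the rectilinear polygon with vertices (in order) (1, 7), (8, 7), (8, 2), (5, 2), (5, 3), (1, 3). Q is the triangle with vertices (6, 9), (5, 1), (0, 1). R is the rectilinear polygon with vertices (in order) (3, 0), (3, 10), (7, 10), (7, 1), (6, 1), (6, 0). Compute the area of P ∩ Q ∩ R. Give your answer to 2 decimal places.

The intersection is the polygon with vertices (5.125,2), (5,2), (5,3), (3,3), (3,5), (4.5,7), (5.75,7).
By the shoelace formula its area is 8.69.

8.69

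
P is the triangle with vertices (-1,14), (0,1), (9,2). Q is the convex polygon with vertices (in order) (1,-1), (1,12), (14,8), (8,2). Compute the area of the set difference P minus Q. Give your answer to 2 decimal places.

17.39

|P| = 59, |P∩Q| = 41.6078.
|P ∖ Q| = |P| − |P∩Q| = 59 − 41.6078 = 17.39.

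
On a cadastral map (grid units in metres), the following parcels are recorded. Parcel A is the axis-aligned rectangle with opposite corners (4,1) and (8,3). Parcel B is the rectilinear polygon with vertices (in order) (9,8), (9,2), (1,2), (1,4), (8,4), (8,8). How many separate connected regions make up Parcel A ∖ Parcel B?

1

Parcel A ∖ Parcel B is a single connected region.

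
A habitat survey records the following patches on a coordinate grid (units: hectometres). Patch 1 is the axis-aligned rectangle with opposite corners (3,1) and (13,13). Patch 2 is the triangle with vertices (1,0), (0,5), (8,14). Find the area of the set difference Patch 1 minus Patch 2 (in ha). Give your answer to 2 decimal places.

|Patch 1| = 120, |Patch 1∩Patch 2| = 10.7431.
|Patch 1 ∖ Patch 2| = |Patch 1| − |Patch 1∩Patch 2| = 120 − 10.7431 = 109.26.

109.26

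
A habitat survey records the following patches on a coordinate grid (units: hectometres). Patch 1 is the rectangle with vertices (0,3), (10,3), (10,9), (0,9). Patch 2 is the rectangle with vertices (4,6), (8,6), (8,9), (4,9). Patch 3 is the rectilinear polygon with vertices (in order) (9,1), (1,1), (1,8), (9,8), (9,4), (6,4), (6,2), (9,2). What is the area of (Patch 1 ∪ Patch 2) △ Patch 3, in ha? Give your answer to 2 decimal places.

|Patch 1 ∪ Patch 2| = 60.
|(Patch 1 ∪ Patch 2) ∩ Patch 3| = 37.
|(Patch 1 ∪ Patch 2) △ Patch 3| = 60 + 50 − 74 = 36.00.

36.00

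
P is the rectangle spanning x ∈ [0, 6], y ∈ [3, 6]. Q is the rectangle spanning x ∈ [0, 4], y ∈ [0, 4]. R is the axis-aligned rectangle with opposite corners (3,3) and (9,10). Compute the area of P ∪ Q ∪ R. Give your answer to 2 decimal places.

63.00

By inclusion–exclusion:
Individual areas: |P| = 18, |Q| = 16, |R| = 42.
|P∩Q|: x∈[0,4], y∈[3,4] → 4·1 = 4.
|P∩R|: x∈[3,6], y∈[3,6] → 3·3 = 9.
|Q∩R|: x∈[3,4], y∈[3,4] → 1·1 = 1.
|P∩Q∩R| = 1.
|P ∪ Q ∪ R| = 76 − 14 + 1 = 63.00.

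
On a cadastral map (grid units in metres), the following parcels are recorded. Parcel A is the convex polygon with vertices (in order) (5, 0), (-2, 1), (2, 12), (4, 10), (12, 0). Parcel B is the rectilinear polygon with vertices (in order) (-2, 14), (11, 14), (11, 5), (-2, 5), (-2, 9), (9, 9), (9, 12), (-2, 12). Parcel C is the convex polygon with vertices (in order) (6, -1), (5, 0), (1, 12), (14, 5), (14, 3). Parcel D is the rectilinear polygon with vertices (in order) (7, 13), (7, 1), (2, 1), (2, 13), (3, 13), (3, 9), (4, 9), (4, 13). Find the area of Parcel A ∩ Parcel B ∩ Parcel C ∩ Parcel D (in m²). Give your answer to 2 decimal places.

The intersection is the polygon with vertices (7,6.25), (7,5), (3.333,5), (2,9), (3,9), (4,9), (4.8,9).
By the shoelace formula its area is 14.31.

14.31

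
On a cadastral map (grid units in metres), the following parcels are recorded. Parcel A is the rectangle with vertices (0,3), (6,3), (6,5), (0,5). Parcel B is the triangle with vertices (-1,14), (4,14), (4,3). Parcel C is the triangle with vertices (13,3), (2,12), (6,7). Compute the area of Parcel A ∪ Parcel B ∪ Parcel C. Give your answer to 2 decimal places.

47.23

By inclusion–exclusion:
Individual areas: |Parcel A| = 12, |Parcel B| = 27.5, |Parcel C| = 9.5.
|Parcel A∩Parcel B| = 0.9091.
|Parcel A∩Parcel C| = 0.
|Parcel B∩Parcel C| = 0.8636.
|Parcel A∩Parcel B∩Parcel C| = 0.
|Parcel A ∪ Parcel B ∪ Parcel C| = 49 − 1.7727 + 0 = 47.23.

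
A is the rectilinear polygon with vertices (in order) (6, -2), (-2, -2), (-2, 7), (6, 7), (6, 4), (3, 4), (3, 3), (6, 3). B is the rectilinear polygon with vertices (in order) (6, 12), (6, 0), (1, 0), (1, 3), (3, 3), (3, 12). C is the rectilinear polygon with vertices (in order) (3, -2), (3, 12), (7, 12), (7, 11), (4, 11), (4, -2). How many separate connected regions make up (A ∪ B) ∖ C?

2

(A ∪ B) ∖ C splits into 2 disjoint pieces (area 45, area 26).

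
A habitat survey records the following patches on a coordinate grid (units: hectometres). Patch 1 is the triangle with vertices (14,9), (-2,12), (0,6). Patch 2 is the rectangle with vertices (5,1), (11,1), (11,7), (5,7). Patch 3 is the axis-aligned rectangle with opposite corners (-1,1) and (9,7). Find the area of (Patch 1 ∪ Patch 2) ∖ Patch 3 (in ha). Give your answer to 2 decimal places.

54.50

|Patch 1 ∪ Patch 2| = 81.
|(Patch 1 ∪ Patch 2) ∩ Patch 3| = 26.5.
|(Patch 1 ∪ Patch 2) ∖ Patch 3| = 81 − 26.5 = 54.50.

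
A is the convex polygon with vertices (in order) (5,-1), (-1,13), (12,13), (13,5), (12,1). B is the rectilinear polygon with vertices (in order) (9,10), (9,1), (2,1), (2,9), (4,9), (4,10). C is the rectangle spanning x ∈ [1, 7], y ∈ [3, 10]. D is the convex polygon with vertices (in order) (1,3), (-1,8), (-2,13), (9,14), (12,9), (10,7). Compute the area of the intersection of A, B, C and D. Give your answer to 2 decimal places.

The intersection is the polygon with vertices (4,9), (4,10), (7,10), (7,5.667), (2.92,3.853), (2,6), (2,9).
By the shoelace formula its area is 24.05.

24.05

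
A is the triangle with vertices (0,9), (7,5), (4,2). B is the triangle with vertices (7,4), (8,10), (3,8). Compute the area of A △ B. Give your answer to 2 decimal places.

28.67

|A| = 16.5, |B| = 14, |A∩B| = 0.9167.
|A △ B| = |A| + |B| − 2·|A∩B| = 16.5 + 14 − 1.8333 = 28.67.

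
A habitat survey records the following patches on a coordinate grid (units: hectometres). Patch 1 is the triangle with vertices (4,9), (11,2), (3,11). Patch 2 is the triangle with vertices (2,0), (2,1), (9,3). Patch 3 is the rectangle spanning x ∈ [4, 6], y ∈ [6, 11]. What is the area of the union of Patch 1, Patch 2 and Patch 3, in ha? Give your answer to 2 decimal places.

15.50

By inclusion–exclusion:
Individual areas: |Patch 1| = 3.5, |Patch 2| = 3.5, |Patch 3| = 10.
|Patch 1∩Patch 2| = 0.
|Patch 1∩Patch 3| = 1.5.
|Patch 2∩Patch 3| = 0.
|Patch 1∩Patch 2∩Patch 3| = 0.
|Patch 1 ∪ Patch 2 ∪ Patch 3| = 17 − 1.5 + 0 = 15.50.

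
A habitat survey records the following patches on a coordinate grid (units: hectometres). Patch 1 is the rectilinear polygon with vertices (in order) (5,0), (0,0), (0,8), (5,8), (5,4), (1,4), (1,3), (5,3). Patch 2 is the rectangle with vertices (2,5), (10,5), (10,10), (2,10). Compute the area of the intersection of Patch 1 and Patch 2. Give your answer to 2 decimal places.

9.00

The intersection is the polygon with vertices (5,8), (5,5), (2,5), (2,8).
By the shoelace formula its area is 9.00.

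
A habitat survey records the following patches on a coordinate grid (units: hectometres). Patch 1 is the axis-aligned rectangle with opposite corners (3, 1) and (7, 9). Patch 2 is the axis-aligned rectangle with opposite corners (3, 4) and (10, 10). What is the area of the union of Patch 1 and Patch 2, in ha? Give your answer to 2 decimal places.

54.00

By inclusion–exclusion:
Individual areas: |Patch 1| = 32, |Patch 2| = 42.
|Patch 1∩Patch 2|: x∈[3,7], y∈[4,9] → 4·5 = 20.
|Patch 1 ∪ Patch 2| = 74 − 20 = 54.00.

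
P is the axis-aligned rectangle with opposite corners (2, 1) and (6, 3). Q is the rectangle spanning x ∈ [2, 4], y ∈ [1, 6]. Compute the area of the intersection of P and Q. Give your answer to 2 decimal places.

4.00

|P∩Q|: x∈[2,4], y∈[1,3] → 2·2 = 4.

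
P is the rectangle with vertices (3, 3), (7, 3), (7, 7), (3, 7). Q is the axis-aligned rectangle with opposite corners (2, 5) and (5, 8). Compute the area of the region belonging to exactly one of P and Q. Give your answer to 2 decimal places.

|P∩Q|: x∈[3,5], y∈[5,7] → 2·2 = 4.
|P △ Q| = |P| + |Q| − 2·|P∩Q| = 16 + 9 − 8 = 17.00.

17.00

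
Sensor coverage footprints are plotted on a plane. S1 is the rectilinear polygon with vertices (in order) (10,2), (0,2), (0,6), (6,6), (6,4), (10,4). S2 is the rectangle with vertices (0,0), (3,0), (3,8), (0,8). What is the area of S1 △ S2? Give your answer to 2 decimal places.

|S1| = 32, |S2| = 24, |S1∩S2| = 12.
|S1 △ S2| = |S1| + |S2| − 2·|S1∩S2| = 32 + 24 − 24 = 32.00.

32.00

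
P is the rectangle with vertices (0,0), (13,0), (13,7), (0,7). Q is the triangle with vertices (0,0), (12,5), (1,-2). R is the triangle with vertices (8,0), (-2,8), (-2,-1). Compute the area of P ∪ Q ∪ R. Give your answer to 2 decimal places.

112.38

By inclusion–exclusion:
Individual areas: |P| = 91, |Q| = 14.5, |R| = 45.
|P∩Q| = 10.3571.
|P∩R| = 25.6.
|Q∩R| = 8.2956.
|P∩Q∩R| = 6.1306.
|P ∪ Q ∪ R| = 150.5 − 44.2528 + 6.1306 = 112.38.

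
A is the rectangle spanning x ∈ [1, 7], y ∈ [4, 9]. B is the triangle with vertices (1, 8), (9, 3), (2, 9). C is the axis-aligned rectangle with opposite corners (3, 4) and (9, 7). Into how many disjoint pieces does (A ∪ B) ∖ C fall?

2

(A ∪ B) ∖ C splits into 2 disjoint pieces (area 18, area 0.2167).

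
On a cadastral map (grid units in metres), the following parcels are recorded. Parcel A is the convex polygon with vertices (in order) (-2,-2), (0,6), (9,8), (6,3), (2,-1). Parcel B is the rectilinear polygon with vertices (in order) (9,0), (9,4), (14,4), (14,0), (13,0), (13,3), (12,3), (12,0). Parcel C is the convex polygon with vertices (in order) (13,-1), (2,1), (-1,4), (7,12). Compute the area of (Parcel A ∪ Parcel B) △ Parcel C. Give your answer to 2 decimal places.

64.93

|Parcel A ∪ Parcel B| = 69.5.
|(Parcel A ∪ Parcel B) ∩ Parcel C| = 47.0368.
|(Parcel A ∪ Parcel B) △ Parcel C| = 69.5 + 89.5 − 94.0737 = 64.93.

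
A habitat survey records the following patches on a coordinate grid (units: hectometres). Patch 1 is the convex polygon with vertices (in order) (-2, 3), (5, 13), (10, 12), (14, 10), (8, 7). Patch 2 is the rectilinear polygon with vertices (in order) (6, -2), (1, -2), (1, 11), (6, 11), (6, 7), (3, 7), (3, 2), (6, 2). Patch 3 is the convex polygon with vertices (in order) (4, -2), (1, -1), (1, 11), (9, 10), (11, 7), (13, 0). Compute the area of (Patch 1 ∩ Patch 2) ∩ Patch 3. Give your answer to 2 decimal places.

18.80

The region (Patch 1 ∩ Patch 2) ∩ Patch 3 is the polygon with vertices (6,7), (3,7), (3,5), (1,4.2), (1,7.286), (3.391,10.701), (6,10.375).
By the shoelace formula its area is 18.80.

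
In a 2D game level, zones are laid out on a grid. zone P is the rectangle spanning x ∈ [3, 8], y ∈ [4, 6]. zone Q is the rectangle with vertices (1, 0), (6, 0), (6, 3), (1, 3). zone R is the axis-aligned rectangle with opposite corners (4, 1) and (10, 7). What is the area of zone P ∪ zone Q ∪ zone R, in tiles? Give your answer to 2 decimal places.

By inclusion–exclusion:
Individual areas: |zone P| = 10, |zone Q| = 15, |zone R| = 36.
|zone P∩zone Q| = 0 (no overlap).
|zone P∩zone R|: x∈[4,8], y∈[4,6] → 4·2 = 8.
|zone Q∩zone R|: x∈[4,6], y∈[1,3] → 2·2 = 4.
|zone P∩zone Q∩zone R| = 0.
|zone P ∪ zone Q ∪ zone R| = 61 − 12 + 0 = 49.00.

49.00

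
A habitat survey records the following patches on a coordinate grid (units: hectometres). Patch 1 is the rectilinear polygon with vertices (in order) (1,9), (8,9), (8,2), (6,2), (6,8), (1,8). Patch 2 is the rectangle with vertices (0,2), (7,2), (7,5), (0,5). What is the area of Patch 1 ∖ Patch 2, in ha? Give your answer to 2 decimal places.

16.00

|Patch 1| = 19, |Patch 1∩Patch 2| = 3.
|Patch 1 ∖ Patch 2| = |Patch 1| − |Patch 1∩Patch 2| = 19 − 3 = 16.00.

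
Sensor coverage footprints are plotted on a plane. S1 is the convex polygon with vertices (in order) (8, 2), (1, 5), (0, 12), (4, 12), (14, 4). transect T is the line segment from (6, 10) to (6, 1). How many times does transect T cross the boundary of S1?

1

The segment meets the boundary at (6,2.857).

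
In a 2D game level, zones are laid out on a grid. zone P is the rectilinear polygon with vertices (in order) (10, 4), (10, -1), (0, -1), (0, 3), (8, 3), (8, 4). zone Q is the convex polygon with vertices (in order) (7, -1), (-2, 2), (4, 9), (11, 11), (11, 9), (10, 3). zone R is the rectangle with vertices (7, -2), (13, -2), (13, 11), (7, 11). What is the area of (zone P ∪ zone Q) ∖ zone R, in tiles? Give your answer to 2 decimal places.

|zone P ∪ zone Q| = 103.6667.
|(zone P ∪ zone Q) ∩ zone R| = 38.7143.
|(zone P ∪ zone Q) ∖ zone R| = 103.6667 − 38.7143 = 64.95.

64.95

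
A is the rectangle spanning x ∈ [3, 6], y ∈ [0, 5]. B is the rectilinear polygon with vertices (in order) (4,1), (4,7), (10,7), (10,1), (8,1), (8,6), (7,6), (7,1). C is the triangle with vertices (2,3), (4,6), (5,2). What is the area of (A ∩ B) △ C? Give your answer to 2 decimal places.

|A ∩ B| = 8.
|(A ∩ B) ∩ C| = 1.7083.
|(A ∩ B) △ C| = 8 + 5.5 − 3.4167 = 10.08.

10.08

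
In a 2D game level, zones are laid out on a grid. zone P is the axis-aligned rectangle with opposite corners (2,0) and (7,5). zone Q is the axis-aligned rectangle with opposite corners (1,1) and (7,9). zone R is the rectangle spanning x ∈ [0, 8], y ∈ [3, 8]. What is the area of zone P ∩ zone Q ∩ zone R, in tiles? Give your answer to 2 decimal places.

10.00

The intersection is the polygon with vertices (2,5), (7,5), (7,3), (2,3).
By the shoelace formula its area is 10.00.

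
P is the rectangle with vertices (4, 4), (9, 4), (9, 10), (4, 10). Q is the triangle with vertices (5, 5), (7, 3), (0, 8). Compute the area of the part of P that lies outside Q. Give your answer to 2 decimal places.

|P| = 30, |P∩Q| = 0.8857.
|P ∖ Q| = |P| − |P∩Q| = 30 − 0.8857 = 29.11.

29.11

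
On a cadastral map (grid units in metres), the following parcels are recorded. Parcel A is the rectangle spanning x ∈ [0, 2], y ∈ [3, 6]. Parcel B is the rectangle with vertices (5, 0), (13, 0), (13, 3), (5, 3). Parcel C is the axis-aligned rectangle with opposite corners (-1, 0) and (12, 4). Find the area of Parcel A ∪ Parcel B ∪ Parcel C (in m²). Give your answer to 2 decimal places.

59.00

By inclusion–exclusion:
Individual areas: |Parcel A| = 6, |Parcel B| = 24, |Parcel C| = 52.
|Parcel A∩Parcel B| = 0 (no overlap).
|Parcel A∩Parcel C|: x∈[0,2], y∈[3,4] → 2·1 = 2.
|Parcel B∩Parcel C|: x∈[5,12], y∈[0,3] → 7·3 = 21.
|Parcel A∩Parcel B∩Parcel C| = 0.
|Parcel A ∪ Parcel B ∪ Parcel C| = 82 − 23 + 0 = 59.00.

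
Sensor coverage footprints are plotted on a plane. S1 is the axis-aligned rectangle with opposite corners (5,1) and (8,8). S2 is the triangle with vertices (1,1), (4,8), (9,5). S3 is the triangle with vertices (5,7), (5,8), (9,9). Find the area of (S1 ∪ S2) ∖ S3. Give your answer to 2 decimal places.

33.75

|S1 ∪ S2| = 34.75.
|(S1 ∪ S2) ∩ S3| = 1.
|(S1 ∪ S2) ∖ S3| = 34.75 − 1 = 33.75.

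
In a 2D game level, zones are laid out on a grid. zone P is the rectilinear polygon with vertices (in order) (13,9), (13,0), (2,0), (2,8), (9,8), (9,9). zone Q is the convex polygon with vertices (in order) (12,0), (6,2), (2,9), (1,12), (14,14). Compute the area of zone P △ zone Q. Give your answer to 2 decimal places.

86.93

|zone P| = 92, |zone Q| = 116.5, |zone P∩zone Q| = 60.7857.
|zone P △ zone Q| = |zone P| + |zone Q| − 2·|zone P∩zone Q| = 92 + 116.5 − 121.5714 = 86.93.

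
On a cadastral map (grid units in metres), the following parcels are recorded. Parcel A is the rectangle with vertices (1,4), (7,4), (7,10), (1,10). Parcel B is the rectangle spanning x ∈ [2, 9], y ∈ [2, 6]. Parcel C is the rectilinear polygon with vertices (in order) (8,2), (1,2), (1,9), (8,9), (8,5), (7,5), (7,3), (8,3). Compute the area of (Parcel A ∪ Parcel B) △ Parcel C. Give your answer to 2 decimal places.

17.00

|Parcel A ∪ Parcel B| = 54.
|(Parcel A ∪ Parcel B) ∩ Parcel C| = 42.
|(Parcel A ∪ Parcel B) △ Parcel C| = 54 + 47 − 84 = 17.00.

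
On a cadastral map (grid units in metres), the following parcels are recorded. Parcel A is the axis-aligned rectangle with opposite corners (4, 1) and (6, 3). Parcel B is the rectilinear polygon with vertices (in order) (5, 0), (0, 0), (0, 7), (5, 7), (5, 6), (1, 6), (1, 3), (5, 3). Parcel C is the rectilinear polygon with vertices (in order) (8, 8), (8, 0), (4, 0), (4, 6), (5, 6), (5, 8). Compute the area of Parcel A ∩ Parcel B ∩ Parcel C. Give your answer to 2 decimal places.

2.00

The intersection is the polygon with vertices (5,1), (4,1), (4,3), (5,3).
By the shoelace formula its area is 2.00.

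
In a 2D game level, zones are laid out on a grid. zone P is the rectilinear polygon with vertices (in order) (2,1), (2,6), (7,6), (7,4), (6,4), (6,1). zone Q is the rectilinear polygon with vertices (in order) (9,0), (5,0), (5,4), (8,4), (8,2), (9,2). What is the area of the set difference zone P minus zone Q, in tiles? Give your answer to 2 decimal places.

|zone P| = 22, |zone P∩zone Q| = 3.
|zone P ∖ zone Q| = |zone P| − |zone P∩zone Q| = 22 − 3 = 19.00.

19.00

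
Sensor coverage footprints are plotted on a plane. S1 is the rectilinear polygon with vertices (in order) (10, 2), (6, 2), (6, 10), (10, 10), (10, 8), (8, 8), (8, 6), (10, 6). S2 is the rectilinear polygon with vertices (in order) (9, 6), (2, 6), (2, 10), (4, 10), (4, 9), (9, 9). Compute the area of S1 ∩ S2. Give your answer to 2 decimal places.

7.00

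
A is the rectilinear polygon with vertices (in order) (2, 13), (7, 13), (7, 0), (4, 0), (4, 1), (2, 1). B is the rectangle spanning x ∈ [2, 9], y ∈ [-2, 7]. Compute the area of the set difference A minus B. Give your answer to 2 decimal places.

|A| = 63, |A∩B| = 33.
|A ∖ B| = |A| − |A∩B| = 63 − 33 = 30.00.

30.00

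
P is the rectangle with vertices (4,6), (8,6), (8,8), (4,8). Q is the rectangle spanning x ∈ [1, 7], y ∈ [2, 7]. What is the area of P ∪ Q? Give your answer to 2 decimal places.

35.00

By inclusion–exclusion:
Individual areas: |P| = 8, |Q| = 30.
|P∩Q|: x∈[4,7], y∈[6,7] → 3·1 = 3.
|P ∪ Q| = 38 − 3 = 35.00.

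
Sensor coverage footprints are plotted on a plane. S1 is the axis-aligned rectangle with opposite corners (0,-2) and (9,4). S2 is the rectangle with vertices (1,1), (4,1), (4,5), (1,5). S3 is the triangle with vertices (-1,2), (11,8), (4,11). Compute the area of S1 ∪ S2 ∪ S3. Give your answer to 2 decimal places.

By inclusion–exclusion:
Individual areas: |S1| = 54, |S2| = 12, |S3| = 39.
|S1∩S2|: x∈[1,4], y∈[1,4] → 3·3 = 9.
|S1∩S3| = 2.2389.
|S2∩S3| = 3.75.
|S1∩S2∩S3| = 1.
|S1 ∪ S2 ∪ S3| = 105 − 14.9889 + 1 = 91.01.

91.01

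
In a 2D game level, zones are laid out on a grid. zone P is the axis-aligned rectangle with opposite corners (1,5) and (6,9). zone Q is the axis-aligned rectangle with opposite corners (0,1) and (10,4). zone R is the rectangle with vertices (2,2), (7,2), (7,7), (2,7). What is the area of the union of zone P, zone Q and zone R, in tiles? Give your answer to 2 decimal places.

57.00

By inclusion–exclusion:
Individual areas: |zone P| = 20, |zone Q| = 30, |zone R| = 25.
|zone P∩zone Q| = 0 (no overlap).
|zone P∩zone R|: x∈[2,6], y∈[5,7] → 4·2 = 8.
|zone Q∩zone R|: x∈[2,7], y∈[2,4] → 5·2 = 10.
|zone P∩zone Q∩zone R| = 0.
|zone P ∪ zone Q ∪ zone R| = 75 − 18 + 0 = 57.00.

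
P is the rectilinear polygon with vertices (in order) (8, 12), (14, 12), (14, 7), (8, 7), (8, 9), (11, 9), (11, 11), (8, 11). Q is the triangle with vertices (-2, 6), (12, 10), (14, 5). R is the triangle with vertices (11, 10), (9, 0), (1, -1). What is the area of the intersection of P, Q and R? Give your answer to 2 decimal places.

2.84

The intersection is the polygon with vertices (10.8,9), (10.4,7), (8.273,7), (10.091,9).
By the shoelace formula its area is 2.84.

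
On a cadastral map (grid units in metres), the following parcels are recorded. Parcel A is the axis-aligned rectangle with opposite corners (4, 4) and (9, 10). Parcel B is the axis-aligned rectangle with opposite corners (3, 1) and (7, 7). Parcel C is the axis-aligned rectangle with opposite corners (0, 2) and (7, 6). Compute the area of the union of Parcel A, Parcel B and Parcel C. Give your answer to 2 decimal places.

57.00

By inclusion–exclusion:
Individual areas: |Parcel A| = 30, |Parcel B| = 24, |Parcel C| = 28.
|Parcel A∩Parcel B|: x∈[4,7], y∈[4,7] → 3·3 = 9.
|Parcel A∩Parcel C|: x∈[4,7], y∈[4,6] → 3·2 = 6.
|Parcel B∩Parcel C|: x∈[3,7], y∈[2,6] → 4·4 = 16.
|Parcel A∩Parcel B∩Parcel C| = 6.
|Parcel A ∪ Parcel B ∪ Parcel C| = 82 − 31 + 6 = 57.00.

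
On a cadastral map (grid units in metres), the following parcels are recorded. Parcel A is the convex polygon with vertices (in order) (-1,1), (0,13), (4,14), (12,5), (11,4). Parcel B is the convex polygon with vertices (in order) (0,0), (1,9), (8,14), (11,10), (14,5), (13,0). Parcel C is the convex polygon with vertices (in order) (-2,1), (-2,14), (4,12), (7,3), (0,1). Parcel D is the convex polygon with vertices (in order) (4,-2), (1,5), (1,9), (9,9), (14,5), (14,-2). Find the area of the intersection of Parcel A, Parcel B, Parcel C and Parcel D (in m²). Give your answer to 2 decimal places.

32.13

The intersection is the polygon with vertices (7,3), (2.355,1.839), (1,5), (1,9), (5,9).
By the shoelace formula its area is 32.13.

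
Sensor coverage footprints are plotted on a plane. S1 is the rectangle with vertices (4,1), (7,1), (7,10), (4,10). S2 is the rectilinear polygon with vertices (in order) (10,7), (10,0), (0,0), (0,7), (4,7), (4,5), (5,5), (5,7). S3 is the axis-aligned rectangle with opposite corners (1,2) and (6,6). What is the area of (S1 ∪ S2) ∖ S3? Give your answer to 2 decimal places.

|S1 ∪ S2| = 79.
|(S1 ∪ S2) ∩ S3| = 20.
|(S1 ∪ S2) ∖ S3| = 79 − 20 = 59.00.

59.00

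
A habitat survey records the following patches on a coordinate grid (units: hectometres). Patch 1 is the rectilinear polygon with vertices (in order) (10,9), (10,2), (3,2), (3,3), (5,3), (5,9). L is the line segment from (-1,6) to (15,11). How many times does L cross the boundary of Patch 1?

2

The segment meets the boundary at (8.6,9), (5,7.875).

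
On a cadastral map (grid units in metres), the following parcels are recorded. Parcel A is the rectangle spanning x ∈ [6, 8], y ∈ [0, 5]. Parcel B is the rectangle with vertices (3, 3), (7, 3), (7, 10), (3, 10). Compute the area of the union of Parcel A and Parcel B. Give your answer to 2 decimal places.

By inclusion–exclusion:
Individual areas: |Parcel A| = 10, |Parcel B| = 28.
|Parcel A∩Parcel B|: x∈[6,7], y∈[3,5] → 1·2 = 2.
|Parcel A ∪ Parcel B| = 38 − 2 = 36.00.

36.00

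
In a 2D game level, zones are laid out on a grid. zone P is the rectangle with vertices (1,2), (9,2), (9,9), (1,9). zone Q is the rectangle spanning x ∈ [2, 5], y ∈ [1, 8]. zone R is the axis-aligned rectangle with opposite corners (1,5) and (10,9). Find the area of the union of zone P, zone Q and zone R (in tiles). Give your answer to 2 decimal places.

63.00

By inclusion–exclusion:
Individual areas: |zone P| = 56, |zone Q| = 21, |zone R| = 36.
|zone P∩zone Q|: x∈[2,5], y∈[2,8] → 3·6 = 18.
|zone P∩zone R|: x∈[1,9], y∈[5,9] → 8·4 = 32.
|zone Q∩zone R|: x∈[2,5], y∈[5,8] → 3·3 = 9.
|zone P∩zone Q∩zone R| = 9.
|zone P ∪ zone Q ∪ zone R| = 113 − 59 + 9 = 63.00.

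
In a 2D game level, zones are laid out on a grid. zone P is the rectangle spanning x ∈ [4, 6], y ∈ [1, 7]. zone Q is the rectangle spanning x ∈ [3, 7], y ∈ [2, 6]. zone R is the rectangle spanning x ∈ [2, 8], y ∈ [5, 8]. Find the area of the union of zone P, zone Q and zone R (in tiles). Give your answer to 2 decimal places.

By inclusion–exclusion:
Individual areas: |zone P| = 12, |zone Q| = 16, |zone R| = 18.
|zone P∩zone Q|: x∈[4,6], y∈[2,6] → 2·4 = 8.
|zone P∩zone R|: x∈[4,6], y∈[5,7] → 2·2 = 4.
|zone Q∩zone R|: x∈[3,7], y∈[5,6] → 4·1 = 4.
|zone P∩zone Q∩zone R| = 2.
|zone P ∪ zone Q ∪ zone R| = 46 − 16 + 2 = 32.00.

32.00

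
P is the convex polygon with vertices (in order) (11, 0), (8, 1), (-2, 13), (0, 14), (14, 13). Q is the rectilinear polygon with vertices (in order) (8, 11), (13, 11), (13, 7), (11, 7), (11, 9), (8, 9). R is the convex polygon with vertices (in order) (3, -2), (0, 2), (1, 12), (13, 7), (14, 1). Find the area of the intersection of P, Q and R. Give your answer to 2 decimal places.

0.81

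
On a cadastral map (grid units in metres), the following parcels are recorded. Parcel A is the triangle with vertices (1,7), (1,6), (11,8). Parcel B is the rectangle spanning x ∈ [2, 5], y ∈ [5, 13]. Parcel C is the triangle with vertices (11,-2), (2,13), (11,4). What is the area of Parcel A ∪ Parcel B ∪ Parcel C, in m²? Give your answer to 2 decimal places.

49.84

By inclusion–exclusion:
Individual areas: |Parcel A| = 5, |Parcel B| = 24, |Parcel C| = 27.
|Parcel A∩Parcel B| = 2.25.
|Parcel A∩Parcel C| = 0.9101.
|Parcel B∩Parcel C| = 3.
|Parcel A∩Parcel B∩Parcel C| = 0.
|Parcel A ∪ Parcel B ∪ Parcel C| = 56 − 6.1601 + 0 = 49.84.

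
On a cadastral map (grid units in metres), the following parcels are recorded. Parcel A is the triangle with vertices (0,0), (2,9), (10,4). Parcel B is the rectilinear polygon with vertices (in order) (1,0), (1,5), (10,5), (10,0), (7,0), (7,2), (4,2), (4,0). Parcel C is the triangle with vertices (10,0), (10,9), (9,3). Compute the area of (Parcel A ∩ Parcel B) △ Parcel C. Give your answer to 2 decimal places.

27.98

|Parcel A ∩ Parcel B| = 24.1722.
|(Parcel A ∩ Parcel B) ∩ Parcel C| = 0.3454.
|(Parcel A ∩ Parcel B) △ Parcel C| = 24.1722 + 4.5 − 0.6907 = 27.98.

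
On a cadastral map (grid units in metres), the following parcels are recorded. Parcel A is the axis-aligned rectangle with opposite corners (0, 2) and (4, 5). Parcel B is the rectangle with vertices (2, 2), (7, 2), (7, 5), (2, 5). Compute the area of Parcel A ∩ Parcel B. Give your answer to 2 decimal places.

6.00

|Parcel A∩Parcel B|: x∈[2,4], y∈[2,5] → 2·3 = 6.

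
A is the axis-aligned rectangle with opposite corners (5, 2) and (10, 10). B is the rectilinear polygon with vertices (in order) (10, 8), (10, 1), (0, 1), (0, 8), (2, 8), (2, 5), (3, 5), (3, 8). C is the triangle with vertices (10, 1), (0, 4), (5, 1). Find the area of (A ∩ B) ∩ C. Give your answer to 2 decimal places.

The region (A ∩ B) ∩ C is the polygon with vertices (5,2), (5,2.5), (6.667,2).
By the shoelace formula its area is 0.42.

0.42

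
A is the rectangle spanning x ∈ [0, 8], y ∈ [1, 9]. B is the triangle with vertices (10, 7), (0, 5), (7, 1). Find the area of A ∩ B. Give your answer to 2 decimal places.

23.40

The intersection is the polygon with vertices (8,3), (7,1), (0,5), (8,6.6).
By the shoelace formula its area is 23.40.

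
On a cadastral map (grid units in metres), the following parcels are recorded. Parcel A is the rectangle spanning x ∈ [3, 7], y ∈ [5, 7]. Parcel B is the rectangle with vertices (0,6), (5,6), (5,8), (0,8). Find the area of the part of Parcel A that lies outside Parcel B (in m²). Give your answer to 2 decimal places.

6.00

|Parcel A∩Parcel B|: x∈[3,5], y∈[6,7] → 2·1 = 2.
|Parcel A| = 8.
|Parcel A ∖ Parcel B| = |Parcel A| − |Parcel A∩Parcel B| = 8 − 2 = 6.00.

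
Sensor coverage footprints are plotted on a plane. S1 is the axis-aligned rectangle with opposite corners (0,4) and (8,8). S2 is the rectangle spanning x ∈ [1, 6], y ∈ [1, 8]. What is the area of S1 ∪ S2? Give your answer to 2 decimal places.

47.00

By inclusion–exclusion:
Individual areas: |S1| = 32, |S2| = 35.
|S1∩S2|: x∈[1,6], y∈[4,8] → 5·4 = 20.
|S1 ∪ S2| = 67 − 20 = 47.00.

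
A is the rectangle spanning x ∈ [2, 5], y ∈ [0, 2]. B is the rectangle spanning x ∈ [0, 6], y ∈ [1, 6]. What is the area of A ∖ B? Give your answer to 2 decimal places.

3.00

|A∩B|: x∈[2,5], y∈[1,2] → 3·1 = 3.
|A| = 6.
|A ∖ B| = |A| − |A∩B| = 6 − 3 = 3.00.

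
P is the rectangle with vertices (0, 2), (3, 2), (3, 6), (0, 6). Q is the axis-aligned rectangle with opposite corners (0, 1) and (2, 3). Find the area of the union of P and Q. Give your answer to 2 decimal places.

14.00

By inclusion–exclusion:
Individual areas: |P| = 12, |Q| = 4.
|P∩Q|: x∈[0,2], y∈[2,3] → 2·1 = 2.
|P ∪ Q| = 16 − 2 = 14.00.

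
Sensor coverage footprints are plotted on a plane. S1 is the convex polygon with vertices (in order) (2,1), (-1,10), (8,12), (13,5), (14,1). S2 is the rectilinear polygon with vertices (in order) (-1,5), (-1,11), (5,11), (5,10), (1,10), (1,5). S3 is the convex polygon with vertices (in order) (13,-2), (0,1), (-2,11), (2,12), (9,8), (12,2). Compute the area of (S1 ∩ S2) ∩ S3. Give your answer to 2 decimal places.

The region (S1 ∩ S2) ∩ S3 is the polygon with vertices (3.5,11), (3.75,11), (5,10.286), (5,10), (1,10), (1,5), (0.667,5), (-1,10).
By the shoelace formula its area is 9.14.

9.14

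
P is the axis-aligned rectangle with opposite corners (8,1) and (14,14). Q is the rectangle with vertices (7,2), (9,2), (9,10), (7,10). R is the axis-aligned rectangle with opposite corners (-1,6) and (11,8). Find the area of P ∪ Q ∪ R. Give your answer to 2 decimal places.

102.00

By inclusion–exclusion:
Individual areas: |P| = 78, |Q| = 16, |R| = 24.
|P∩Q|: x∈[8,9], y∈[2,10] → 1·8 = 8.
|P∩R|: x∈[8,11], y∈[6,8] → 3·2 = 6.
|Q∩R|: x∈[7,9], y∈[6,8] → 2·2 = 4.
|P∩Q∩R| = 2.
|P ∪ Q ∪ R| = 118 − 18 + 2 = 102.00.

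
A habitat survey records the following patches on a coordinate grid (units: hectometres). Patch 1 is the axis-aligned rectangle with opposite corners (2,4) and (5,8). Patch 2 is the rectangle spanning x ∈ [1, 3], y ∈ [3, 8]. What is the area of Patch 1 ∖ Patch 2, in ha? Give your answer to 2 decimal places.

8.00

|Patch 1∩Patch 2|: x∈[2,3], y∈[4,8] → 1·4 = 4.
|Patch 1| = 12.
|Patch 1 ∖ Patch 2| = |Patch 1| − |Patch 1∩Patch 2| = 12 − 4 = 8.00.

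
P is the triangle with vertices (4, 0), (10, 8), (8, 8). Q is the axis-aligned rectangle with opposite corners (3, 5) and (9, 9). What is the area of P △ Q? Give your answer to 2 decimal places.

23.58

|P| = 8, |Q| = 24, |P∩Q| = 4.2083.
|P △ Q| = |P| + |Q| − 2·|P∩Q| = 8 + 24 − 8.4167 = 23.58.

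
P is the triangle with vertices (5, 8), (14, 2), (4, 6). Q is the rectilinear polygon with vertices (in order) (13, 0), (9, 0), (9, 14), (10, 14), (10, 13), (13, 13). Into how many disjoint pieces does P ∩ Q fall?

1

P ∩ Q is a single connected region.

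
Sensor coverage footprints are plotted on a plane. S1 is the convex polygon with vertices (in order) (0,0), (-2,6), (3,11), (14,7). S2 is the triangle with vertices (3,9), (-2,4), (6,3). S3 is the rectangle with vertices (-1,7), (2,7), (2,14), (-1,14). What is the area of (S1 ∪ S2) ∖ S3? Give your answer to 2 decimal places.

|S1 ∪ S2| = 86.6957.
|(S1 ∪ S2) ∩ S3| = 4.5.
|(S1 ∪ S2) ∖ S3| = 86.6957 − 4.5 = 82.20.

82.20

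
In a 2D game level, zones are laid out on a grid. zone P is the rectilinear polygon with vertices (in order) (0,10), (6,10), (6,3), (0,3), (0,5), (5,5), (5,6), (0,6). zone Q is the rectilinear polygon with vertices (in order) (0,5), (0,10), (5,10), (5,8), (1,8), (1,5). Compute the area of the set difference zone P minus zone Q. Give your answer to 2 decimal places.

|zone P| = 37, |zone P∩zone Q| = 12.
|zone P ∖ zone Q| = |zone P| − |zone P∩zone Q| = 37 − 12 = 25.00.

25.00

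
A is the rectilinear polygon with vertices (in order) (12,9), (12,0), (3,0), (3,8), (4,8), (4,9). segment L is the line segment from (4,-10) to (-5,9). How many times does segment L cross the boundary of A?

The segment lies entirely outside A and never meets its boundary.

0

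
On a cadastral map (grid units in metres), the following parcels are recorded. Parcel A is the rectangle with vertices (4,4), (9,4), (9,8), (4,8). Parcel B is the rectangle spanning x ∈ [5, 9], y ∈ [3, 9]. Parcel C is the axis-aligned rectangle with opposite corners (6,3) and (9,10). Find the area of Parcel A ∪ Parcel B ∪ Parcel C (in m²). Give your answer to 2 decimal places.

By inclusion–exclusion:
Individual areas: |Parcel A| = 20, |Parcel B| = 24, |Parcel C| = 21.
|Parcel A∩Parcel B|: x∈[5,9], y∈[4,8] → 4·4 = 16.
|Parcel A∩Parcel C|: x∈[6,9], y∈[4,8] → 3·4 = 12.
|Parcel B∩Parcel C|: x∈[6,9], y∈[3,9] → 3·6 = 18.
|Parcel A∩Parcel B∩Parcel C| = 12.
|Parcel A ∪ Parcel B ∪ Parcel C| = 65 − 46 + 12 = 31.00.

31.00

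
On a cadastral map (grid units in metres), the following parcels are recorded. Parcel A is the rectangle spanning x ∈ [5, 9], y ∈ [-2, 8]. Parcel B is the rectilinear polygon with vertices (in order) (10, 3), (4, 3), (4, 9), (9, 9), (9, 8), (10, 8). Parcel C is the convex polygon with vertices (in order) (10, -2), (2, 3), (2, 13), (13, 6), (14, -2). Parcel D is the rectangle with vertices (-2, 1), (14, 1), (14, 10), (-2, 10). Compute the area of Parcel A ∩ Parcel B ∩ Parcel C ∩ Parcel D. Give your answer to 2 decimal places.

20.00

The intersection is the polygon with vertices (5,8), (9,8), (9,3), (5,3).
By the shoelace formula its area is 20.00.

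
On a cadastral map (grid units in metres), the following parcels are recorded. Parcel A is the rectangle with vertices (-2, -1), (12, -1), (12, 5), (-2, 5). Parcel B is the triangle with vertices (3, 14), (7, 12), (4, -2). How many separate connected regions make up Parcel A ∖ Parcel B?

2

Parcel A ∖ Parcel B splits into 2 disjoint pieces (area 42.8571, area 34.5).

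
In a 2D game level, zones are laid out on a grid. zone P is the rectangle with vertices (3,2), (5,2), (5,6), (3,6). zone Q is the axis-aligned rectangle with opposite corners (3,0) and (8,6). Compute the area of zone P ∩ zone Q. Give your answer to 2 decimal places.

|zone P∩zone Q|: x∈[3,5], y∈[2,6] → 2·4 = 8.

8.00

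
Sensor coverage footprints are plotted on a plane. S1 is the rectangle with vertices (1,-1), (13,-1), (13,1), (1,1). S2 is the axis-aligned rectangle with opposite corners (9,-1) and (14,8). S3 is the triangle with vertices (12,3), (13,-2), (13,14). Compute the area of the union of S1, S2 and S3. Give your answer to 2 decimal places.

By inclusion–exclusion:
Individual areas: |S1| = 24, |S2| = 45, |S3| = 8.
|S1∩S2|: x∈[9,13], y∈[-1,1] → 4·2 = 8.
|S1∩S3| = 0.8.
|S2∩S3| = 6.2636.
|S1∩S2∩S3| = 0.8.
|S1 ∪ S2 ∪ S3| = 77 − 15.0636 + 0.8 = 62.74.

62.74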